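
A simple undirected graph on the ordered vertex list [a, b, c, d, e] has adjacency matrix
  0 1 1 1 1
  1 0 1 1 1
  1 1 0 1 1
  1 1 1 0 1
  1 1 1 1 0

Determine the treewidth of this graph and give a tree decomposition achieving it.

A single bag containing all 5 vertices is trivially a valid decomposition of width 4. On the other hand G contains the 5-clique {a, b, c, d, e}. A clique must lie in a single bag of any decomposition, so no decomposition can have width below 4. Hence tw(G) = 4 exactly.

Treewidth 4.
One such decomposition:
Bags: B1 = {a, b, c, d, e}
Tree: (single bag)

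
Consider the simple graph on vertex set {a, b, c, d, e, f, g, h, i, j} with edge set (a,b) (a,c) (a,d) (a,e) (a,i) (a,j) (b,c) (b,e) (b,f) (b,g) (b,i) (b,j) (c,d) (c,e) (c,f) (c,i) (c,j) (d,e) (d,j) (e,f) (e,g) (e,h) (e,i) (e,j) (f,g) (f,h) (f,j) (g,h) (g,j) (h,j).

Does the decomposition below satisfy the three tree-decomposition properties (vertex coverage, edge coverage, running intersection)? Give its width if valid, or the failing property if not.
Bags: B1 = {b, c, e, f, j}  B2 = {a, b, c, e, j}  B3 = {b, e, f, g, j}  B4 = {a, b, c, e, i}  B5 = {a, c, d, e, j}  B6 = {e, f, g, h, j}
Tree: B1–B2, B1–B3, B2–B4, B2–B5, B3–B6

Every vertex of G appears in some bag (union = {a, b, c, d, e, f, g, h, i, j}); every edge is covered by a bag; and for each vertex v the set of bags containing v is connected in the bag tree. The decomposition is therefore valid. The largest bag has 5 vertices, so the width is 4.

Yes; width 4.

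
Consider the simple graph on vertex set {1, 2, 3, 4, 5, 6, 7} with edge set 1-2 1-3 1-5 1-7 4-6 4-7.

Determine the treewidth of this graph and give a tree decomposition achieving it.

Treewidth 1.
One optimal decomposition is:
Bags: B1 = {1, 7}  B2 = {1, 3}  B3 = {4, 7}  B4 = {4, 6}  B5 = {1, 5}  B6 = {1, 2}
Tree: B1–B2, B1–B3, B3–B4, B1–B5, B1–B6

Every bag has size at most 2, so the width is 2 − 1 = 1 and tw(G) ≤ 1. G has an edge, so its treewidth is at least 1. The upper and lower bounds meet at 1, so that is the treewidth.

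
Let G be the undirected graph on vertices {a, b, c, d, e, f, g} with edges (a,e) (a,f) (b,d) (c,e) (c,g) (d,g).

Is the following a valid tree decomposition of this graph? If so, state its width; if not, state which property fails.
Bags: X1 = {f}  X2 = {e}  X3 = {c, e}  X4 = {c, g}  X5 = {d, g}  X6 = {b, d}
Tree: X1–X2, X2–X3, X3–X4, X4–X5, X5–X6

No — vertex a appears in no bag.

A tree decomposition must satisfy three properties: every vertex lies in some bag; for every edge, both endpoints lie together in some bag; and for every vertex, the bags containing it form a connected subtree. Here vertex a appears in no bag, so the decomposition is invalid.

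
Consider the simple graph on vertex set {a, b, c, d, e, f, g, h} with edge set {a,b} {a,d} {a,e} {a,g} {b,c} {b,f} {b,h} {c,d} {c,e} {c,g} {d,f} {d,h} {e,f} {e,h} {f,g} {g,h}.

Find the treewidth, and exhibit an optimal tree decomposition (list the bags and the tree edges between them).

Treewidth 4.
Bags: B1 = {b, d, e, g, h}  B2 = {b, c, d, e, g}  B3 = {a, b, d, e, g}  B4 = {b, d, e, f, g}
Tree: B1–B2, B2–B3, B3–B4

The largest bag has 5 vertices, giving width 4; this decomposition certifies tw(G) ≤ 4. For the lower bound: the 5 vertex sets {e,h}, {c,d}, {a,g}, {b}, {f} are disjoint, each induces a connected subgraph, and every pair is joined by at least one edge of G. Contracting each set to a single vertex therefore yields K_{5} as a minor, and since treewidth is minor-monotone, tw(G) ≥ tw(K_{5}) = 4. The upper and lower bounds meet at 4, so that is the treewidth.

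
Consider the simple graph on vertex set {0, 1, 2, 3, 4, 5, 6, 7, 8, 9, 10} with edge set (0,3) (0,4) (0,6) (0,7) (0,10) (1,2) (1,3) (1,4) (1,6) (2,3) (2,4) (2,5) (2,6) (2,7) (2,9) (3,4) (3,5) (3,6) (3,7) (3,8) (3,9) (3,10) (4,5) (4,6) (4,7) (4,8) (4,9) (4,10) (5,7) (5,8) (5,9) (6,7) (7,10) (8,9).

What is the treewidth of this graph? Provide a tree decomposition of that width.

Treewidth 4.
Bags: B1 = {2, 3, 4, 5, 7}  B2 = {2, 3, 4, 6, 7}  B3 = {0, 3, 4, 6, 7}  B4 = {1, 2, 3, 4, 6}  B5 = {0, 3, 4, 7, 10}  B6 = {2, 3, 4, 5, 9}  B7 = {3, 4, 5, 8, 9}
Tree: B1–B2, B2–B3, B2–B4, B3–B5, B1–B6, B6–B7

The largest bag has 5 vertices, giving width 4; this decomposition certifies tw(G) ≤ 4. Conversely, {0, 3, 4, 7, 10} is a clique of size 5, and the vertices of any clique must share a bag in every tree decomposition; so some bag has ≥ 5 vertices and tw(G) ≥ 4. Therefore the treewidth is 4.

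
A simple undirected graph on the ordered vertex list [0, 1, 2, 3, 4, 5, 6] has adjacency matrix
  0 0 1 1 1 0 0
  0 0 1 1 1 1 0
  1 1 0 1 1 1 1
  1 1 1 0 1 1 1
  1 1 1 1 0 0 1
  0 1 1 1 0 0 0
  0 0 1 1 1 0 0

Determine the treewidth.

3

A width-3 tree decomposition is:
Bags: B1 = {0, 2, 3, 4}  B2 = {1, 2, 3, 4}  B3 = {1, 2, 3, 5}  B4 = {2, 3, 4, 6}
Tree: B1–B2, B2–B3, B1–B4
The largest bag has 4 vertices, giving width 3; this decomposition certifies tw(G) ≤ 3. For the lower bound, the 4 vertices {0, 2, 3, 4} are pairwise adjacent, and any tree decomposition puts a clique entirely inside one bag — forcing width ≥ 3. Hence tw(G) = 3 exactly.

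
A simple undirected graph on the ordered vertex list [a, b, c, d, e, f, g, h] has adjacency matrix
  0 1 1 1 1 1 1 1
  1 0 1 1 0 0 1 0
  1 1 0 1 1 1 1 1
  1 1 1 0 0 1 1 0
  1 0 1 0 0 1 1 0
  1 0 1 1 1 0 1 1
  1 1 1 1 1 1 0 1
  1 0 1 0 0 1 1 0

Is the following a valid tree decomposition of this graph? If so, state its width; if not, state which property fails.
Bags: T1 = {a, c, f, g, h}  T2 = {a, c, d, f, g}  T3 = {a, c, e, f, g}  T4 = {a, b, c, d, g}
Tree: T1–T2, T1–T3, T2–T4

Yes; width 4.

Every vertex of G appears in some bag (union = {a, b, c, d, e, f, g, h}); every edge is covered by a bag; and for each vertex v the set of bags containing v is connected in the bag tree. The decomposition is therefore valid. The largest bag has 5 vertices, so the width is 4.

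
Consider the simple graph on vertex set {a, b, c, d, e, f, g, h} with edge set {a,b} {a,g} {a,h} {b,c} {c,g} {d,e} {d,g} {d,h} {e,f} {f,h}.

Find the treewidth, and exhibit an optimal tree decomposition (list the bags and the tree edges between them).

Every bag has size at most 3, so the width is 3 − 1 = 2 and tw(G) ≤ 2. The edges f–e–d–h–f form a cycle, so G is not a tree and its treewidth is at least 2. The upper and lower bounds meet at 2, so that is the treewidth.

Treewidth 2.
Bags: B1 = {e, f, h}  B2 = {d, e, h}  B3 = {a, d, h}  B4 = {a, d, g}  B5 = {a, b, g}  B6 = {b, c, g}
Tree: B1–B2, B2–B3, B3–B4, B4–B5, B5–B6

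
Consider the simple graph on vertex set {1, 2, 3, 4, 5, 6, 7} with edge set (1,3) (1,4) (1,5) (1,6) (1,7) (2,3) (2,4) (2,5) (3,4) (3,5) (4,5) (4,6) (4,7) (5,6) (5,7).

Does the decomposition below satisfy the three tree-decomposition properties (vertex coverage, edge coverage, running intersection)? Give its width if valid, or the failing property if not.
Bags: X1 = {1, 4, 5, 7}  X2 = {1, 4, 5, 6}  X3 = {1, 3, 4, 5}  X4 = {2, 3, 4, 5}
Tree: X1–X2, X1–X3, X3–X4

Yes; width 3.

Every vertex of G appears in some bag (union = {1, 2, 3, 4, 5, 6, 7}); every edge is covered by a bag; and for each vertex v the set of bags containing v is connected in the bag tree. The decomposition is therefore valid. The largest bag has 4 vertices, so the width is 3.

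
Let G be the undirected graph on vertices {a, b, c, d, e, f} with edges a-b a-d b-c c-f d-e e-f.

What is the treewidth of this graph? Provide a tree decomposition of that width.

Each bag holds 3 vertices, so the decomposition has width 2, which upper-bounds the treewidth. The edges e–f–c–b–a–d–e form a cycle, so G is not a tree and its treewidth is at least 2. Combining the bounds, tw(G) = 2.

Treewidth 2.
Bags: B1 = {c, e, f}  B2 = {b, c, e}  B3 = {a, b, e}  B4 = {a, d, e}
Tree: B1–B2, B2–B3, B3–B4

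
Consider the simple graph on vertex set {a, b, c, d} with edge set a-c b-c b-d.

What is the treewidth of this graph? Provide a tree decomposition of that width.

Treewidth 1.
One such decomposition:
Bags: B1 = {a, c}  B2 = {b, c}  B3 = {b, d}
Tree: B1–B2, B2–B3

Each bag holds 2 vertices, so the decomposition has width 1, which upper-bounds the treewidth. Since G has at least one edge (e.g. a–c), it is not an edgeless graph, so tw(G) ≥ 1. Combining the bounds, tw(G) = 1.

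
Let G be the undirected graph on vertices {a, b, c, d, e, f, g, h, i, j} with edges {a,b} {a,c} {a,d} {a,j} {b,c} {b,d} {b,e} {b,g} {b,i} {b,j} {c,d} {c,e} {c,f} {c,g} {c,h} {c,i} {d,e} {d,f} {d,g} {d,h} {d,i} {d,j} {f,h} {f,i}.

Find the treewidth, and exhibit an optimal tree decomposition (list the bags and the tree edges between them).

Treewidth 3.
One such decomposition:
Bags: B1 = {b, c, d, i}  B2 = {c, d, f, i}  B3 = {b, c, d, e}  B4 = {a, b, c, d}  B5 = {c, d, f, h}  B6 = {b, c, d, g}  B7 = {a, b, d, j}
Tree: B1–B2, B1–B3, B1–B4, B2–B5, B4–B6, B4–B7

The largest bag has 4 vertices, giving width 3; this decomposition certifies tw(G) ≤ 3. For the lower bound, the 4 vertices {a, b, d, j} are pairwise adjacent, and any tree decomposition puts a clique entirely inside one bag — forcing width ≥ 3. Hence tw(G) = 3 exactly.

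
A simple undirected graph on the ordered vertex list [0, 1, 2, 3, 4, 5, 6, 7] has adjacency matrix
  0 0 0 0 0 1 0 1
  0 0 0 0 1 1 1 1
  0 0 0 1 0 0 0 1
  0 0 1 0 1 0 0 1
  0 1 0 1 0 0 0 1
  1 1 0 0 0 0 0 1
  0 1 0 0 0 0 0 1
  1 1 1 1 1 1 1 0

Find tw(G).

2

A width-2 tree decomposition is:
Bags: B1 = {3, 4, 7}  B2 = {1, 4, 7}  B3 = {1, 5, 7}  B4 = {2, 3, 7}  B5 = {1, 6, 7}  B6 = {0, 5, 7}
Tree: B1–B2, B2–B3, B1–B4, B3–B5, B3–B6
Each bag holds 3 vertices, so the decomposition has width 2, which upper-bounds the treewidth. Conversely, {0, 5, 7} is a clique of size 3, and the vertices of any clique must share a bag in every tree decomposition; so some bag has ≥ 3 vertices and tw(G) ≥ 2. Combining the bounds, tw(G) = 2.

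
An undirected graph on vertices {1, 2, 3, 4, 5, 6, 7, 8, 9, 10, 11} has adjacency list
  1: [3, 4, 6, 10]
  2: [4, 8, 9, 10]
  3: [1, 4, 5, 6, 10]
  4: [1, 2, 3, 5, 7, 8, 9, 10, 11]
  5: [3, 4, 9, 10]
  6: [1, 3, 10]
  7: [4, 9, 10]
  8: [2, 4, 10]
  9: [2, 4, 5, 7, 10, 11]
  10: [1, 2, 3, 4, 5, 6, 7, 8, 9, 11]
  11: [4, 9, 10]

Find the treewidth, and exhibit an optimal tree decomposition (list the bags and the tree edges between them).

Treewidth 3.
One such decomposition:
Bags: B1 = {3, 4, 5, 10}  B2 = {4, 5, 9, 10}  B3 = {1, 3, 4, 10}  B4 = {4, 7, 9, 10}  B5 = {2, 4, 9, 10}  B6 = {2, 4, 8, 10}  B7 = {4, 9, 10, 11}  B8 = {1, 3, 6, 10}
Tree: B1–B2, B1–B3, B2–B4, B4–B5, B5–B6, B5–B7, B3–B8

Every bag has size at most 4, so the width is 4 − 1 = 3 and tw(G) ≤ 3. For the lower bound, the 4 vertices {2, 4, 8, 10} are pairwise adjacent, and any tree decomposition puts a clique entirely inside one bag — forcing width ≥ 3. Hence tw(G) = 3 exactly.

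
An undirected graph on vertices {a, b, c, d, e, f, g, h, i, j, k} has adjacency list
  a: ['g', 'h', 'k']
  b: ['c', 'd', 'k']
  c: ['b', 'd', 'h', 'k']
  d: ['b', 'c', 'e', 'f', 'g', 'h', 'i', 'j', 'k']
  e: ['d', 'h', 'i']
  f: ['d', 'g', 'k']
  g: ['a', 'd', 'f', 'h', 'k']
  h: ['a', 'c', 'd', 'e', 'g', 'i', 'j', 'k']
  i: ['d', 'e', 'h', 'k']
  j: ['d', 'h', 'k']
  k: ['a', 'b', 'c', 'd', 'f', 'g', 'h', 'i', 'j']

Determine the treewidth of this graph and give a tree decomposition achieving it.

Treewidth 3.
One optimal decomposition is:
Bags: B1 = {d, h, i, k}  B2 = {c, d, h, k}  B3 = {d, e, h, i}  B4 = {d, g, h, k}  B5 = {b, c, d, k}  B6 = {d, f, g, k}  B7 = {a, g, h, k}  B8 = {d, h, j, k}
Tree: B1–B2, B1–B3, B1–B4, B2–B5, B4–B6, B4–B7, B4–B8

The largest bag has 4 vertices, giving width 3; this decomposition certifies tw(G) ≤ 3. For the lower bound, the 4 vertices {d, e, h, i} are pairwise adjacent, and any tree decomposition puts a clique entirely inside one bag — forcing width ≥ 3. Hence tw(G) = 3 exactly.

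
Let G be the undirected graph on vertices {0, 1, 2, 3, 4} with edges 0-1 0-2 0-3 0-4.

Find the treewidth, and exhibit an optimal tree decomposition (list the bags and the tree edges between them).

Treewidth 1.
Bags: B1 = {0, 1}  B2 = {0, 4}  B3 = {0, 3}  B4 = {0, 2}
Tree: B1–B2, B1–B3, B2–B4

Each bag holds 2 vertices, so the decomposition has width 1, which upper-bounds the treewidth. Since G has at least one edge (e.g. 0–1), it is not an edgeless graph, so tw(G) ≥ 1. Therefore the treewidth is 1.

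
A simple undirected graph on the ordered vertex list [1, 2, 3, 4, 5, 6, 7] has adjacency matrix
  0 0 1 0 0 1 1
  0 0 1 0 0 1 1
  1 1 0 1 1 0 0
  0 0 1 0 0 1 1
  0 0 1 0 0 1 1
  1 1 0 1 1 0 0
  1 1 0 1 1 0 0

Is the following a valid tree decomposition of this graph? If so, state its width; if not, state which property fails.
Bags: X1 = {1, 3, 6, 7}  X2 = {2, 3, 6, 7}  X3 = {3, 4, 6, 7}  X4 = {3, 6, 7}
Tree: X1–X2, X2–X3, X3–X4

No — vertex 5 appears in no bag.

A tree decomposition must satisfy three properties: every vertex lies in some bag; for every edge, both endpoints lie together in some bag; and for every vertex, the bags containing it form a connected subtree. Here vertex 5 appears in no bag, so the decomposition is invalid.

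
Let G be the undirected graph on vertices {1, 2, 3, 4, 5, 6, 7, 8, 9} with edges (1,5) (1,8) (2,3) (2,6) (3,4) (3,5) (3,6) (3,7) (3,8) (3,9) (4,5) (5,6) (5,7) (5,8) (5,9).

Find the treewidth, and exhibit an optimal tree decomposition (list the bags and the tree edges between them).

Every bag has size at most 3, so the width is 3 − 1 = 2 and tw(G) ≤ 2. For the lower bound, the 3 vertices {1, 5, 8} are pairwise adjacent, and any tree decomposition puts a clique entirely inside one bag — forcing width ≥ 2. Therefore the treewidth is 2.

Treewidth 2.
One optimal decomposition is:
Bags: B1 = {3, 4, 5}  B2 = {3, 5, 6}  B3 = {3, 5, 8}  B4 = {3, 5, 7}  B5 = {2, 3, 6}  B6 = {1, 5, 8}  B7 = {3, 5, 9}
Tree: B1–B2, B1–B3, B2–B4, B2–B5, B3–B6, B3–B7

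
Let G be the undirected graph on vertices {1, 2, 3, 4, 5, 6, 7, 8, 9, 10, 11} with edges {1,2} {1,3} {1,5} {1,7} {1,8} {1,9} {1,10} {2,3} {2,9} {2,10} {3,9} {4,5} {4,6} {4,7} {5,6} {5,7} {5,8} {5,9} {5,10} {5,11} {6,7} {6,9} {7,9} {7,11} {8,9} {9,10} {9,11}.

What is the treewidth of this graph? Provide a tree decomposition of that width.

Treewidth 3.
One such decomposition:
Bags: B1 = {5, 6, 7, 9}  B2 = {1, 5, 7, 9}  B3 = {4, 5, 6, 7}  B4 = {5, 7, 9, 11}  B5 = {1, 5, 9, 10}  B6 = {1, 5, 8, 9}  B7 = {1, 2, 9, 10}  B8 = {1, 2, 3, 9}
Tree: B1–B2, B1–B3, B2–B4, B2–B5, B5–B6, B5–B7, B7–B8

Every bag has size at most 4, so the width is 4 − 1 = 3 and tw(G) ≤ 3. On the other hand G contains the 4-clique {1, 2, 9, 10}. A clique must lie in a single bag of any decomposition, so no decomposition can have width below 3. Hence tw(G) = 3 exactly.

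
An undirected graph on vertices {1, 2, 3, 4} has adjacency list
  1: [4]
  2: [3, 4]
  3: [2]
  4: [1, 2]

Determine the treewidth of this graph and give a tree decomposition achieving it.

The largest bag has 2 vertices, giving width 1; this decomposition certifies tw(G) ≤ 1. Since G has at least one edge (e.g. 3–2), it is not an edgeless graph, so tw(G) ≥ 1. Therefore the treewidth is 1.

Treewidth 1.
One such decomposition:
Bags: B1 = {2, 3}  B2 = {2, 4}  B3 = {1, 4}
Tree: B1–B2, B2–B3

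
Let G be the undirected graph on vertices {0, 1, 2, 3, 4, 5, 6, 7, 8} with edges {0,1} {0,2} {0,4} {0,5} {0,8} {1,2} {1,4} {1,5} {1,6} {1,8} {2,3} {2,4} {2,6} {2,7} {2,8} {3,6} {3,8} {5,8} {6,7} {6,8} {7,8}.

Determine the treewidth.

A width-3 tree decomposition is:
Bags: B1 = {0, 1, 2, 4}  B2 = {0, 1, 2, 8}  B3 = {0, 1, 5, 8}  B4 = {1, 2, 6, 8}  B5 = {2, 3, 6, 8}  B6 = {2, 6, 7, 8}
Tree: B1–B2, B2–B3, B2–B4, B4–B5, B4–B6
Each bag holds 4 vertices, so the decomposition has width 3, which upper-bounds the treewidth. Conversely, {0, 1, 2, 8} is a clique of size 4, and the vertices of any clique must share a bag in every tree decomposition; so some bag has ≥ 4 vertices and tw(G) ≥ 3. The upper and lower bounds meet at 3, so that is the treewidth.

3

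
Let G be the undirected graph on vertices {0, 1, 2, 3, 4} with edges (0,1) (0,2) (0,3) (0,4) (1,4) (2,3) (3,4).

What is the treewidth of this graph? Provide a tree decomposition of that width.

Every bag has size at most 3, so the width is 3 − 1 = 2 and tw(G) ≤ 2. For the lower bound, the 3 vertices {0, 1, 4} are pairwise adjacent, and any tree decomposition puts a clique entirely inside one bag — forcing width ≥ 2. The upper and lower bounds meet at 2, so that is the treewidth.

Treewidth 2.
Bags: B1 = {0, 3, 4}  B2 = {0, 1, 4}  B3 = {0, 2, 3}
Tree: B1–B2, B1–B3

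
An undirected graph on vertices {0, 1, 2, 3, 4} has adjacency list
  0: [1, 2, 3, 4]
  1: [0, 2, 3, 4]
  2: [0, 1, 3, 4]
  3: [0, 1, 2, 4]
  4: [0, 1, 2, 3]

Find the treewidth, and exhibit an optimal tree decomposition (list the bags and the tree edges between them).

A single bag containing all 5 vertices is trivially a valid decomposition of width 4. On the other hand G contains the 5-clique {0, 1, 2, 3, 4}. A clique must lie in a single bag of any decomposition, so no decomposition can have width below 4. Combining the bounds, tw(G) = 4.

Treewidth 4.
One such decomposition:
Bags: B1 = {0, 1, 2, 3, 4}
Tree: (single bag)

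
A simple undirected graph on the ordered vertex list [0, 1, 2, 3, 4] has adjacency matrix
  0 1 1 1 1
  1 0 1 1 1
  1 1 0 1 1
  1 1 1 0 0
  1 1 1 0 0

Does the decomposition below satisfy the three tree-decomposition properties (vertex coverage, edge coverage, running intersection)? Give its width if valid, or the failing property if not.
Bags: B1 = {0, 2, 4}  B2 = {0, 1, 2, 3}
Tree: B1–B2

A tree decomposition must satisfy three properties: every vertex lies in some bag; for every edge, both endpoints lie together in some bag; and for every vertex, the bags containing it form a connected subtree. Here edge (1,4) lies in no bag, so the decomposition is invalid.

No — edge (1,4) lies in no bag.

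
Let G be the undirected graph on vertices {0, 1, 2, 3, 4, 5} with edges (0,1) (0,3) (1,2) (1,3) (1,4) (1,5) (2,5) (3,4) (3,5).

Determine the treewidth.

A width-2 tree decomposition is:
Bags: B1 = {1, 3, 4}  B2 = {1, 3, 5}  B3 = {0, 1, 3}  B4 = {1, 2, 5}
Tree: B1–B2, B1–B3, B2–B4
Every bag has size at most 3, so the width is 3 − 1 = 2 and tw(G) ≤ 2. For the lower bound, the 3 vertices {1, 2, 5} are pairwise adjacent, and any tree decomposition puts a clique entirely inside one bag — forcing width ≥ 2. The upper and lower bounds meet at 2, so that is the treewidth.

2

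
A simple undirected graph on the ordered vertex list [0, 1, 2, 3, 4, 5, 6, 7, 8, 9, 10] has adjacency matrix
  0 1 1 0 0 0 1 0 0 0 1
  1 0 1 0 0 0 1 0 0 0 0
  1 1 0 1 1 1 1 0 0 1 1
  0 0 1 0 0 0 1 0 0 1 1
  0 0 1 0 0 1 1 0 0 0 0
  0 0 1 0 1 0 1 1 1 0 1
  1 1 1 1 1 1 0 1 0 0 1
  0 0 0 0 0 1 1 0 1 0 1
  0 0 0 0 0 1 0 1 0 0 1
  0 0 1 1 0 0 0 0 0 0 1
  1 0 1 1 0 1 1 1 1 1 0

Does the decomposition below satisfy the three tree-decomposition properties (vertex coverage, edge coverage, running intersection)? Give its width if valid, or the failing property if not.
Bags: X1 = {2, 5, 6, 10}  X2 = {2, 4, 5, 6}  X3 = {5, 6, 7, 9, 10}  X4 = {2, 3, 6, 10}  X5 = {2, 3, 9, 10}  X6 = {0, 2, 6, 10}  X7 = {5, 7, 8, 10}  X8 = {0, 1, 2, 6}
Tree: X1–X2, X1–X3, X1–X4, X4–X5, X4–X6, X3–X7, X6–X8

A tree decomposition must satisfy three properties: every vertex lies in some bag; for every edge, both endpoints lie together in some bag; and for every vertex, the bags containing it form a connected subtree. Here bags containing vertex 9 are not connected in the tree, so the decomposition is invalid.

No — bags containing vertex 9 are not connected in the tree.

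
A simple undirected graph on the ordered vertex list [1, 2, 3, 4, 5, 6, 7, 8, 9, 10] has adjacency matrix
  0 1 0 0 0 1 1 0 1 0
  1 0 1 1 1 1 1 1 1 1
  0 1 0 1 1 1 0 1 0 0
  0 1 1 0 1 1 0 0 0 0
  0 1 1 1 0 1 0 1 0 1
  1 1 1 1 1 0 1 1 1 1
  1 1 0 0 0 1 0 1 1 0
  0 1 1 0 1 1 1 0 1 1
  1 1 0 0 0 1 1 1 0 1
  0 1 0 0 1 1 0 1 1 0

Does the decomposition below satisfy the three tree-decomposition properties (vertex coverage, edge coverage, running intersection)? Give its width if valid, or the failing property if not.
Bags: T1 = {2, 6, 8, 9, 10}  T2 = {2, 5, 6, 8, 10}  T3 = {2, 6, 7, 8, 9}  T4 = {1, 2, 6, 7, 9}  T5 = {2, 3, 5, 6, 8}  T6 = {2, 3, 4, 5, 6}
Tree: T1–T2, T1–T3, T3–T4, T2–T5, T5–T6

Yes; width 4.

Checking the three conditions: (i) the bags cover all of {1, 2, 3, 4, 5, 6, 7, 8, 9, 10}; (ii) for each edge, some bag contains both endpoints; (iii) the bags containing any fixed vertex form a subtree. All hold, so the decomposition is valid with width 5 − 1 = 4.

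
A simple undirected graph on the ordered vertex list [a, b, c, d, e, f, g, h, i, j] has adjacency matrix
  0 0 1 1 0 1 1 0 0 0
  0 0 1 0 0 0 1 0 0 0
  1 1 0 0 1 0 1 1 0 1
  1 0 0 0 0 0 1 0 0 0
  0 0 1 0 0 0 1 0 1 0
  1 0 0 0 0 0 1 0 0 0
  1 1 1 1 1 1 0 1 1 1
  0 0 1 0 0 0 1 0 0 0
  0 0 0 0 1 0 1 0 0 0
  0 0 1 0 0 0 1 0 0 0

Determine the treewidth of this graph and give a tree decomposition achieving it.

The largest bag has 3 vertices, giving width 2; this decomposition certifies tw(G) ≤ 2. On the other hand G contains the 3-clique {a, d, g}. A clique must lie in a single bag of any decomposition, so no decomposition can have width below 2. Therefore the treewidth is 2.

Treewidth 2.
One optimal decomposition is:
Bags: B1 = {c, g, h}  B2 = {c, g, j}  B3 = {a, c, g}  B4 = {b, c, g}  B5 = {a, f, g}  B6 = {c, e, g}  B7 = {e, g, i}  B8 = {a, d, g}
Tree: B1–B2, B2–B3, B3–B4, B3–B5, B1–B6, B6–B7, B3–B8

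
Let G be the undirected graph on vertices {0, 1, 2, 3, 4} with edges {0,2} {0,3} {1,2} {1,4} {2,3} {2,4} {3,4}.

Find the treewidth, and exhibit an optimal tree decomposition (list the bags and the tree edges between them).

Each bag holds 3 vertices, so the decomposition has width 2, which upper-bounds the treewidth. For the lower bound, the 3 vertices {1, 2, 4} are pairwise adjacent, and any tree decomposition puts a clique entirely inside one bag — forcing width ≥ 2. Therefore the treewidth is 2.

Treewidth 2.
One such decomposition:
Bags: B1 = {2, 3, 4}  B2 = {0, 2, 3}  B3 = {1, 2, 4}
Tree: B1–B2, B1–B3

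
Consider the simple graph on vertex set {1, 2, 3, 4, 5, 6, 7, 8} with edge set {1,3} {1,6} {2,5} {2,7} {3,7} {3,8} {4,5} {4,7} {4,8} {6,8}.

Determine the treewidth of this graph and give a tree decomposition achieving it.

Treewidth 2.
One such decomposition:
Bags: B1 = {2, 5, 7}  B2 = {4, 5, 7}  B3 = {3, 4, 7}  B4 = {3, 4, 8}  B5 = {1, 3, 8}  B6 = {1, 6, 8}
Tree: B1–B2, B2–B3, B3–B4, B4–B5, B5–B6

The largest bag has 3 vertices, giving width 2; this decomposition certifies tw(G) ≤ 2. Since 2–5–4–7–2 is a cycle in G, G is not acyclic. Forests are exactly the graphs of treewidth ≤ 1, so tw(G) ≥ 2. The upper and lower bounds meet at 2, so that is the treewidth.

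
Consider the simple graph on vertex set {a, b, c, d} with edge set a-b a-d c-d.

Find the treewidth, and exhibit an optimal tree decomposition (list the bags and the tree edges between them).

Treewidth 1.
Bags: B1 = {a, b}  B2 = {a, d}  B3 = {c, d}
Tree: B1–B2, B2–B3

Each bag holds 2 vertices, so the decomposition has width 1, which upper-bounds the treewidth. Since G has at least one edge (e.g. b–a), it is not an edgeless graph, so tw(G) ≥ 1. Combining the bounds, tw(G) = 1.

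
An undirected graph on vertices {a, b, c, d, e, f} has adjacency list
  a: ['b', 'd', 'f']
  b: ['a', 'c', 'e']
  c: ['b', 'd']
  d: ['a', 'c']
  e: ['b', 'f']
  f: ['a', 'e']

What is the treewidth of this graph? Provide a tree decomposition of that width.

Treewidth 2.
Bags: B1 = {a, c, d}  B2 = {a, b, c}  B3 = {a, b, f}  B4 = {b, e, f}
Tree: B1–B2, B2–B3, B3–B4

The largest bag has 3 vertices, giving width 2; this decomposition certifies tw(G) ≤ 2. The edges d–c–b–a–d form a cycle, so G is not a tree and its treewidth is at least 2. Therefore the treewidth is 2.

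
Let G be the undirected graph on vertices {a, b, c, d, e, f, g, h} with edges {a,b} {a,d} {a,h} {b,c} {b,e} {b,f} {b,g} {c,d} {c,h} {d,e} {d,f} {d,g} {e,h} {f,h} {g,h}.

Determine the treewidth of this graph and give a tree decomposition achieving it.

Each bag holds 4 vertices, so the decomposition has width 3, which upper-bounds the treewidth. For the lower bound: the 4 vertex sets {c,d}, {a,b}, {h}, {g} are disjoint, each induces a connected subgraph, and every pair is joined by at least one edge of G. Contracting each set to a single vertex therefore yields K_{4} as a minor, and since treewidth is minor-monotone, tw(G) ≥ tw(K_{4}) = 3. The upper and lower bounds meet at 3, so that is the treewidth.

Treewidth 3.
One such decomposition:
Bags: B1 = {b, c, d, h}  B2 = {a, b, d, h}  B3 = {b, d, g, h}  B4 = {b, d, f, h}  B5 = {b, d, e, h}
Tree: B1–B2, B2–B3, B3–B4, B4–B5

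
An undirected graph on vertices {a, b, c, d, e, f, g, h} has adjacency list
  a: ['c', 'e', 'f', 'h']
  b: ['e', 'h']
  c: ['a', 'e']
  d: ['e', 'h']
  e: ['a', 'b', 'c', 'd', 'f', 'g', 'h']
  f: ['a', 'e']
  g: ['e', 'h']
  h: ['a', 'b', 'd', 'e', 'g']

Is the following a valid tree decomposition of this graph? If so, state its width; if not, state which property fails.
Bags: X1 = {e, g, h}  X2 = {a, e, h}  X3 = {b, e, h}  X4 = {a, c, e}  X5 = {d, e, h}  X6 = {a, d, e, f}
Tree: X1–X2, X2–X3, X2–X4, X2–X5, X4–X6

A tree decomposition must satisfy three properties: every vertex lies in some bag; for every edge, both endpoints lie together in some bag; and for every vertex, the bags containing it form a connected subtree. Here bags containing vertex d are not connected in the tree, so the decomposition is invalid.

No — bags containing vertex d are not connected in the tree.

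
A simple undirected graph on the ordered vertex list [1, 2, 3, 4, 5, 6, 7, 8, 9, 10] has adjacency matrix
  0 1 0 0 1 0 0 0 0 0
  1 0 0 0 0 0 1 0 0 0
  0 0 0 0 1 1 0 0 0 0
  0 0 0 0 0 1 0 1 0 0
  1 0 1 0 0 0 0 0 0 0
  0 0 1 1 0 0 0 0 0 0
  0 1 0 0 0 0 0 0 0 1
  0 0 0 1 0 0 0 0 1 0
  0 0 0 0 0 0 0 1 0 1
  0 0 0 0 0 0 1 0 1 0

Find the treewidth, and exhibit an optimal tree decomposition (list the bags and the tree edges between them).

The largest bag has 3 vertices, giving width 2; this decomposition certifies tw(G) ≤ 2. Since 3–5–1–2–7–10–9–8–4–6–3 is a cycle in G, G is not acyclic. Forests are exactly the graphs of treewidth ≤ 1, so tw(G) ≥ 2. Combining the bounds, tw(G) = 2.

Treewidth 2.
Bags: B1 = {1, 3, 5}  B2 = {1, 2, 3}  B3 = {2, 3, 7}  B4 = {3, 7, 10}  B5 = {3, 9, 10}  B6 = {3, 8, 9}  B7 = {3, 4, 8}  B8 = {3, 4, 6}
Tree: B1–B2, B2–B3, B3–B4, B4–B5, B5–B6, B6–B7, B7–B8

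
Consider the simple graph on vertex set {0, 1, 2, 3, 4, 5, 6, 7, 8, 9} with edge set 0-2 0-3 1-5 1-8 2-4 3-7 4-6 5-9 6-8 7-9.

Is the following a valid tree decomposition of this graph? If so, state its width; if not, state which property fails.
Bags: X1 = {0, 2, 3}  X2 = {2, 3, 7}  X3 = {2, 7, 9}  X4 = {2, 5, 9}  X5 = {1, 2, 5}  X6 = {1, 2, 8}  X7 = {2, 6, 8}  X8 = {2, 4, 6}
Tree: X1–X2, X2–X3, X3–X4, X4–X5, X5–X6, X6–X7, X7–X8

Yes; width 2.

Vertex coverage: the bags together contain {0, 1, 2, 3, 4, 5, 6, 7, 8, 9}, the full vertex set. Edge coverage: each edge of G has both endpoints in at least one bag. Running intersection: for every vertex, the bags containing it form a connected subtree. All three properties hold, so this is a valid tree decomposition of width max|bag| − 1 = 2, and hence tw(G) ≤ 2.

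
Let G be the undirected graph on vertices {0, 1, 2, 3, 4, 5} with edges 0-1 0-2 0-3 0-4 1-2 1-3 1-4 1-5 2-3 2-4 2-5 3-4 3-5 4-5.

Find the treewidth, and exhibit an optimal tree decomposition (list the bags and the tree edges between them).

Treewidth 4.
Bags: B1 = {1, 2, 3, 4, 5}  B2 = {0, 1, 2, 3, 4}
Tree: B1–B2

Each bag holds 5 vertices, so the decomposition has width 4, which upper-bounds the treewidth. For the lower bound, the 5 vertices {0, 1, 2, 3, 4} are pairwise adjacent, and any tree decomposition puts a clique entirely inside one bag — forcing width ≥ 4. Hence tw(G) = 4 exactly.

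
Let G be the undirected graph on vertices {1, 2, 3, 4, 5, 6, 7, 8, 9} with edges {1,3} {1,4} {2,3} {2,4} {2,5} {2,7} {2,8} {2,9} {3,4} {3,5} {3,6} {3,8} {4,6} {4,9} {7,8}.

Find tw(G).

A width-2 tree decomposition is:
Bags: B1 = {2, 3, 5}  B2 = {2, 3, 8}  B3 = {2, 3, 4}  B4 = {3, 4, 6}  B5 = {2, 4, 9}  B6 = {2, 7, 8}  B7 = {1, 3, 4}
Tree: B1–B2, B1–B3, B3–B4, B3–B5, B2–B6, B3–B7
Every bag has size at most 3, so the width is 3 − 1 = 2 and tw(G) ≤ 2. On the other hand G contains the 3-clique {1, 3, 4}. A clique must lie in a single bag of any decomposition, so no decomposition can have width below 2. Therefore the treewidth is 2.

2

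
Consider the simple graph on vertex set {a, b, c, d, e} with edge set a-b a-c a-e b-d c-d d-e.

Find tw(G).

A width-2 tree decomposition is:
Bags: B1 = {a, b, d}  B2 = {a, d, e}  B3 = {a, c, d}
Tree: B1–B2, B2–B3
The largest bag has 3 vertices, giving width 2; this decomposition certifies tw(G) ≤ 2. Since b–d–e–a–b is a cycle in G, G is not acyclic. Forests are exactly the graphs of treewidth ≤ 1, so tw(G) ≥ 2. Hence tw(G) = 2 exactly.

2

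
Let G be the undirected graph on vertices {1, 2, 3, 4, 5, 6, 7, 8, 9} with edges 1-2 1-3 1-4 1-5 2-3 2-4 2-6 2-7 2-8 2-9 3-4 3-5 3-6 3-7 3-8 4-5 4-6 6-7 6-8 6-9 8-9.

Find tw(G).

A width-3 tree decomposition is:
Bags: B1 = {2, 3, 6, 7}  B2 = {2, 3, 6, 8}  B3 = {2, 3, 4, 6}  B4 = {1, 2, 3, 4}  B5 = {1, 3, 4, 5}  B6 = {2, 6, 8, 9}
Tree: B1–B2, B2–B3, B3–B4, B4–B5, B2–B6
Every bag has size at most 4, so the width is 4 − 1 = 3 and tw(G) ≤ 3. On the other hand G contains the 4-clique {2, 6, 8, 9}. A clique must lie in a single bag of any decomposition, so no decomposition can have width below 3. Hence tw(G) = 3 exactly.

3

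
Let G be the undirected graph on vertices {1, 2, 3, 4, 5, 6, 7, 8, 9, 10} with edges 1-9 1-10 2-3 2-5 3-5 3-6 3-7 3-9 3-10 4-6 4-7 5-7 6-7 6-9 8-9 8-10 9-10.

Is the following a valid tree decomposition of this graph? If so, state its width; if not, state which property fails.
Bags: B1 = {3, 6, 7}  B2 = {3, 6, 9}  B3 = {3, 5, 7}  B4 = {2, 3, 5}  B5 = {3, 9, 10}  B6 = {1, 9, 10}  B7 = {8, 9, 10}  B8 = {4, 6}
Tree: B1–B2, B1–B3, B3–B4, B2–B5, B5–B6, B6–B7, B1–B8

A tree decomposition must satisfy three properties: every vertex lies in some bag; for every edge, both endpoints lie together in some bag; and for every vertex, the bags containing it form a connected subtree. Here edge (7,4) lies in no bag, so the decomposition is invalid.

No — edge (7,4) lies in no bag.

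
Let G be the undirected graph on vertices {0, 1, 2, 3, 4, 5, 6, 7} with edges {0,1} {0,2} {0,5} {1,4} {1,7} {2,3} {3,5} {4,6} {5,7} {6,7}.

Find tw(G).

2

A width-2 tree decomposition is:
Bags: B1 = {2, 3, 5}  B2 = {0, 2, 5}  B3 = {0, 5, 7}  B4 = {0, 1, 7}  B5 = {1, 6, 7}  B6 = {1, 4, 6}
Tree: B1–B2, B2–B3, B3–B4, B4–B5, B5–B6
Each bag holds 3 vertices, so the decomposition has width 2, which upper-bounds the treewidth. The edges 3–2–0–5–3 form a cycle, so G is not a tree and its treewidth is at least 2. The upper and lower bounds meet at 2, so that is the treewidth.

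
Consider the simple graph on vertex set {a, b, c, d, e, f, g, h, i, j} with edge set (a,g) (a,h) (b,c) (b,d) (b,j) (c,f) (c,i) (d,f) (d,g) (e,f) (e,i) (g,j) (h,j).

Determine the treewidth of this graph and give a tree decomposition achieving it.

Every bag has size at most 3, so the width is 3 − 1 = 2 and tw(G) ≤ 2. The edges i–e–f–c–i form a cycle, so G is not a tree and its treewidth is at least 2. Combining the bounds, tw(G) = 2.

Treewidth 2.
Bags: B1 = {c, e, i}  B2 = {c, e, f}  B3 = {b, c, f}  B4 = {b, d, f}  B5 = {b, d, j}  B6 = {d, g, j}  B7 = {g, h, j}  B8 = {a, g, h}
Tree: B1–B2, B2–B3, B3–B4, B4–B5, B5–B6, B6–B7, B7–B8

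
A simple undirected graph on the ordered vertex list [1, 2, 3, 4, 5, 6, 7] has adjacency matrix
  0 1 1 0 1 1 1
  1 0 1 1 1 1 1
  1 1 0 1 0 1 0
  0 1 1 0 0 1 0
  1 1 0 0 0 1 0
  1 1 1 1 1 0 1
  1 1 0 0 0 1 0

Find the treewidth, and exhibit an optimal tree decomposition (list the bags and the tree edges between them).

Treewidth 3.
One such decomposition:
Bags: B1 = {1, 2, 5, 6}  B2 = {1, 2, 3, 6}  B3 = {1, 2, 6, 7}  B4 = {2, 3, 4, 6}
Tree: B1–B2, B1–B3, B2–B4

Every bag has size at most 4, so the width is 4 − 1 = 3 and tw(G) ≤ 3. On the other hand G contains the 4-clique {1, 2, 3, 6}. A clique must lie in a single bag of any decomposition, so no decomposition can have width below 3. Combining the bounds, tw(G) = 3.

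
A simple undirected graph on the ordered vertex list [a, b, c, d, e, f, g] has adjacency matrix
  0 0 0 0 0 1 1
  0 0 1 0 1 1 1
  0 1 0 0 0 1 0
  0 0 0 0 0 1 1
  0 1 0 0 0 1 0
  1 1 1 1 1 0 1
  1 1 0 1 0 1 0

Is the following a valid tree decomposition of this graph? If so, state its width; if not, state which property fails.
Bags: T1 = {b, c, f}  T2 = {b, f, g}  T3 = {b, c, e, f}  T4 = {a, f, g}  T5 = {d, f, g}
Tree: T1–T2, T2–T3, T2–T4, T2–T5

No — bags containing vertex c are not connected in the tree.

A tree decomposition must satisfy three properties: every vertex lies in some bag; for every edge, both endpoints lie together in some bag; and for every vertex, the bags containing it form a connected subtree. Here bags containing vertex c are not connected in the tree, so the decomposition is invalid.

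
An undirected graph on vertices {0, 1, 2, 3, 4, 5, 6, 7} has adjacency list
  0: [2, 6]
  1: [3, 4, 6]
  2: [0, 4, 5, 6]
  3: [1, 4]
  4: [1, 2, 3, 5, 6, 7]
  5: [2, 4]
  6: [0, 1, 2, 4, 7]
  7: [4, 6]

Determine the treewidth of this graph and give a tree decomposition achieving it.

Treewidth 2.
One optimal decomposition is:
Bags: B1 = {0, 2, 6}  B2 = {2, 4, 6}  B3 = {1, 4, 6}  B4 = {2, 4, 5}  B5 = {4, 6, 7}  B6 = {1, 3, 4}
Tree: B1–B2, B2–B3, B2–B4, B3–B5, B3–B6

Each bag holds 3 vertices, so the decomposition has width 2, which upper-bounds the treewidth. Conversely, {0, 2, 6} is a clique of size 3, and the vertices of any clique must share a bag in every tree decomposition; so some bag has ≥ 3 vertices and tw(G) ≥ 2. The upper and lower bounds meet at 2, so that is the treewidth.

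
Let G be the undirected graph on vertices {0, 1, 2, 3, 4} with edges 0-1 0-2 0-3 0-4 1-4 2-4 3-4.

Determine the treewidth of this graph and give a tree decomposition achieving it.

Each bag holds 3 vertices, so the decomposition has width 2, which upper-bounds the treewidth. For the lower bound, the 3 vertices {0, 1, 4} are pairwise adjacent, and any tree decomposition puts a clique entirely inside one bag — forcing width ≥ 2. Therefore the treewidth is 2.

Treewidth 2.
One such decomposition:
Bags: B1 = {0, 3, 4}  B2 = {0, 2, 4}  B3 = {0, 1, 4}
Tree: B1–B2, B2–B3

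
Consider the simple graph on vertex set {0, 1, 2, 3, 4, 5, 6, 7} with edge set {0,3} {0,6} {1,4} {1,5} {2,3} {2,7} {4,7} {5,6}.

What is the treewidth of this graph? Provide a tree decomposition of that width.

The largest bag has 3 vertices, giving width 2; this decomposition certifies tw(G) ≤ 2. The edges 7–4–1–5–6–0–3–2–7 form a cycle, so G is not a tree and its treewidth is at least 2. The upper and lower bounds meet at 2, so that is the treewidth.

Treewidth 2.
Bags: B1 = {1, 4, 7}  B2 = {1, 5, 7}  B3 = {5, 6, 7}  B4 = {0, 6, 7}  B5 = {0, 3, 7}  B6 = {2, 3, 7}
Tree: B1–B2, B2–B3, B3–B4, B4–B5, B5–B6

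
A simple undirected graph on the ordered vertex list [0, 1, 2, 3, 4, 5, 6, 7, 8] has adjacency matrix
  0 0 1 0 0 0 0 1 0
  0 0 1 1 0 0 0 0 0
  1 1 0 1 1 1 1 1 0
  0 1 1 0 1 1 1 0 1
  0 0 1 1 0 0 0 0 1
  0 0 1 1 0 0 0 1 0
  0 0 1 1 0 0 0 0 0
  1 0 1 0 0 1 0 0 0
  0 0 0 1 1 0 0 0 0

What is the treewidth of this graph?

2

A width-2 tree decomposition is:
Bags: B1 = {2, 5, 7}  B2 = {2, 3, 5}  B3 = {2, 3, 4}  B4 = {0, 2, 7}  B5 = {2, 3, 6}  B6 = {1, 2, 3}  B7 = {3, 4, 8}
Tree: B1–B2, B2–B3, B1–B4, B2–B5, B3–B6, B3–B7
Each bag holds 3 vertices, so the decomposition has width 2, which upper-bounds the treewidth. For the lower bound, the 3 vertices {3, 4, 8} are pairwise adjacent, and any tree decomposition puts a clique entirely inside one bag — forcing width ≥ 2. The upper and lower bounds meet at 2, so that is the treewidth.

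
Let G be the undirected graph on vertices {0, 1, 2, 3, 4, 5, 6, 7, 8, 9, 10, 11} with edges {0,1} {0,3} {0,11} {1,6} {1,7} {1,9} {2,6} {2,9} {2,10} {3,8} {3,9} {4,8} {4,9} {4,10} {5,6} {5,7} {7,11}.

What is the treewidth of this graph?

3

A width-3 tree decomposition is:
Bags: B1 = {2, 4, 8, 10}  B2 = {2, 4, 8, 9}  B3 = {2, 3, 8, 9}  B4 = {2, 3, 6, 9}  B5 = {1, 3, 6, 9}  B6 = {0, 1, 3, 6}  B7 = {0, 1, 5, 6}  B8 = {0, 1, 5, 7}  B9 = {0, 5, 7, 11}
Tree: B1–B2, B2–B3, B3–B4, B4–B5, B5–B6, B6–B7, B7–B8, B8–B9
Each bag holds 4 vertices, so the decomposition has width 3, which upper-bounds the treewidth. For the lower bound: the 4 vertex sets {4,8,10}, {2}, {9}, {0,1,3,6} are disjoint, each induces a connected subgraph, and every pair is joined by at least one edge of G. Contracting each set to a single vertex therefore yields K_{4} as a minor, and since treewidth is minor-monotone, tw(G) ≥ tw(K_{4}) = 3. Therefore the treewidth is 3.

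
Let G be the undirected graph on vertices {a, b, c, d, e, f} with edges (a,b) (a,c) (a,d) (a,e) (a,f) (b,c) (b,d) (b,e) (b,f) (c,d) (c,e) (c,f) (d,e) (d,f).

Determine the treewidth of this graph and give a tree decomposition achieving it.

Treewidth 4.
One such decomposition:
Bags: B1 = {a, b, c, d, f}  B2 = {a, b, c, d, e}
Tree: B1–B2

Each bag holds 5 vertices, so the decomposition has width 4, which upper-bounds the treewidth. On the other hand G contains the 5-clique {a, b, c, d, e}. A clique must lie in a single bag of any decomposition, so no decomposition can have width below 4. Hence tw(G) = 4 exactly.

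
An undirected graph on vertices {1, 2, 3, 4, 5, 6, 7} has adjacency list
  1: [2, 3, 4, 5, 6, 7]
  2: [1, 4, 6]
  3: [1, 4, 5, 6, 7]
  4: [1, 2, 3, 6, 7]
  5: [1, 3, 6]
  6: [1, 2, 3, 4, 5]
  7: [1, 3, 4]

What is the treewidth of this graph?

3

A width-3 tree decomposition is:
Bags: B1 = {1, 3, 4, 7}  B2 = {1, 3, 4, 6}  B3 = {1, 2, 4, 6}  B4 = {1, 3, 5, 6}
Tree: B1–B2, B2–B3, B2–B4
The largest bag has 4 vertices, giving width 3; this decomposition certifies tw(G) ≤ 3. Conversely, {1, 2, 4, 6} is a clique of size 4, and the vertices of any clique must share a bag in every tree decomposition; so some bag has ≥ 4 vertices and tw(G) ≥ 3. Combining the bounds, tw(G) = 3.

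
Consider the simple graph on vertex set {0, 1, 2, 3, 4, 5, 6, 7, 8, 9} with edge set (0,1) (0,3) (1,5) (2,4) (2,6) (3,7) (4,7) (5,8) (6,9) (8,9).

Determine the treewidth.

A width-2 tree decomposition is:
Bags: B1 = {0, 3, 7}  B2 = {0, 1, 7}  B3 = {1, 5, 7}  B4 = {5, 7, 8}  B5 = {7, 8, 9}  B6 = {6, 7, 9}  B7 = {2, 6, 7}  B8 = {2, 4, 7}
Tree: B1–B2, B2–B3, B3–B4, B4–B5, B5–B6, B6–B7, B7–B8
Every bag has size at most 3, so the width is 3 − 1 = 2 and tw(G) ≤ 2. For the lower bound, G contains the cycle 7–3–0–1–5–8–9–6–2–4–7, so G is not a forest; only forests have treewidth ≤ 1, hence tw(G) ≥ 2. The upper and lower bounds meet at 2, so that is the treewidth.

2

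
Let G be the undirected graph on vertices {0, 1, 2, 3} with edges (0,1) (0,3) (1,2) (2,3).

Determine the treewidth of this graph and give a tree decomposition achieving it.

The largest bag has 3 vertices, giving width 2; this decomposition certifies tw(G) ≤ 2. Since 1–0–3–2–1 is a cycle in G, G is not acyclic. Forests are exactly the graphs of treewidth ≤ 1, so tw(G) ≥ 2. Combining the bounds, tw(G) = 2.

Treewidth 2.
Bags: B1 = {0, 1, 3}  B2 = {1, 2, 3}
Tree: B1–B2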